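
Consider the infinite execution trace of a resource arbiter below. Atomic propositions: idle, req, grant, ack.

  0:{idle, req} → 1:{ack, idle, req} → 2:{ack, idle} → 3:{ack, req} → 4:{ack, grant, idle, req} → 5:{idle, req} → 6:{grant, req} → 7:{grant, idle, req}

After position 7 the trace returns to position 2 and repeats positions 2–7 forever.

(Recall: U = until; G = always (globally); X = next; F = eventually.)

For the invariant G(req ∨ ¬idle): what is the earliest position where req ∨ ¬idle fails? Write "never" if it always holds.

Check req ∨ ¬idle at each position in order: 0 ✓, 1 ✓.
At position 2 the labels are {ack, idle}, so req ∨ ¬idle is false there. This is the first violation.

2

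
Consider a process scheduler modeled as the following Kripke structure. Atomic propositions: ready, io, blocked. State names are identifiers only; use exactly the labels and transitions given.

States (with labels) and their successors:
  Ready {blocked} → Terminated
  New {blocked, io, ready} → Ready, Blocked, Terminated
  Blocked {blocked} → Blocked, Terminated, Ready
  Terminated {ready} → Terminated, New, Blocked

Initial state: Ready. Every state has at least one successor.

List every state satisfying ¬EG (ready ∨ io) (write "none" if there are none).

{Ready, Blocked}

States satisfying ready ∨ io: {New, Terminated}.
States satisfying EG (ready ∨ io): {New, Terminated}.
States satisfying ¬EG (ready ∨ io): {Ready, Blocked}.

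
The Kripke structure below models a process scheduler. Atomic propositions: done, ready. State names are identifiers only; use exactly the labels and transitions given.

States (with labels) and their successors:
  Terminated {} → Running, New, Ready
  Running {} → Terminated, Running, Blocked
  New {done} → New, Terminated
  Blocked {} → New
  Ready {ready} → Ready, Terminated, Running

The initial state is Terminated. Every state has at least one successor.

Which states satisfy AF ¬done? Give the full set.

States satisfying ¬done: {Terminated, Running, Blocked, Ready}.
States satisfying AF ¬done: {Terminated, Running, Blocked, Ready}.

{Terminated, Running, Blocked, Ready}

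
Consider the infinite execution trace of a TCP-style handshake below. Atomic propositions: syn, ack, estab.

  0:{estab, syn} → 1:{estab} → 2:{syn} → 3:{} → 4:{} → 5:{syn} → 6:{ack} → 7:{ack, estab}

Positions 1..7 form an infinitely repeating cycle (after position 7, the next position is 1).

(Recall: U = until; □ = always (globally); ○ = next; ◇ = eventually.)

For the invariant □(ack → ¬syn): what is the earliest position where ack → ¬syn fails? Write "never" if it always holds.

never

ack → ¬syn holds at every position 0..7, and those are all the positions the trace ever visits, so the invariant □(ack → ¬syn) is never violated.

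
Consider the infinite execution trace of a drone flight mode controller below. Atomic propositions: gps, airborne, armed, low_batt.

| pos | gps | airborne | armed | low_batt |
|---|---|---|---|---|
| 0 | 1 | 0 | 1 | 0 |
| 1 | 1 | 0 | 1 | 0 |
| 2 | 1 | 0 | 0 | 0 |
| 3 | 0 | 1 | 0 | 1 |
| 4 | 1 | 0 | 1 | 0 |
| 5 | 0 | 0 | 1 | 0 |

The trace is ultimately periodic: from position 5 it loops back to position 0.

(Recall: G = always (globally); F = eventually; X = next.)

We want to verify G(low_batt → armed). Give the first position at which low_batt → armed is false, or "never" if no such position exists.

Check low_batt → armed at each position in order: 0 ✓, 1 ✓, 2 ✓.
At position 3 the labels are {airborne, low_batt}, so low_batt → armed is false there. This is the first violation.

3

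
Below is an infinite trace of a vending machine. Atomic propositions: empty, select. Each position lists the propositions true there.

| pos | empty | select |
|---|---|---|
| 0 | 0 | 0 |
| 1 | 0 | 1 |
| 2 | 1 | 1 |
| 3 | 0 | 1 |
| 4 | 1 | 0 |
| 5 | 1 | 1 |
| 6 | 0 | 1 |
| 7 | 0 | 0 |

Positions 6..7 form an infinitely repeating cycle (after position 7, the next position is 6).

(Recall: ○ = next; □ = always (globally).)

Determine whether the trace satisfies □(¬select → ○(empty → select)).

¬select → ○(empty → select) holds at every position 0..7, and those are all positions ever visited, so □(¬select → ○(empty → select)) holds.
Positions where ¬select holds: 0, 4, 7.
Check ○(empty → select) at each: 0→ok, 4→ok, 7→ok.

Holds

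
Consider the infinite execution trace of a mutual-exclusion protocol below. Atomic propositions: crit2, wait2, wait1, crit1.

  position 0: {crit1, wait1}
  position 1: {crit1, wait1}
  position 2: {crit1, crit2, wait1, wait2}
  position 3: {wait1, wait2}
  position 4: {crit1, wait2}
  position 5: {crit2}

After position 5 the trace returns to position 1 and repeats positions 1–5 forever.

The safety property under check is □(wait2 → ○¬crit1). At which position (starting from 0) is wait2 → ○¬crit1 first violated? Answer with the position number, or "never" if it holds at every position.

Check wait2 → ○¬crit1 at each position in order: 0 ✓, 1 ✓, 2 ✓.
At position 3 the labels are {wait1, wait2} and the next position 4 has {crit1, wait2}, so wait2 → ○¬crit1 is false there. This is the first violation.

3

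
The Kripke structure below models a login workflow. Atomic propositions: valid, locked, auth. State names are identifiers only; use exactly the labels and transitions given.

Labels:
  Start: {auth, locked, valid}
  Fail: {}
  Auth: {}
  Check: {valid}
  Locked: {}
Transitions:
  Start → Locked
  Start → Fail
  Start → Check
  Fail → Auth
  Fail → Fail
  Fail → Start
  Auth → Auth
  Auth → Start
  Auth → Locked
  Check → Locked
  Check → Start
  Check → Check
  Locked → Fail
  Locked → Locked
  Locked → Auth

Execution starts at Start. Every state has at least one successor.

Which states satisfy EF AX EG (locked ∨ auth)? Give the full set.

none

States satisfying AX EG (locked ∨ auth): ∅.
States satisfying EF AX EG (locked ∨ auth): ∅.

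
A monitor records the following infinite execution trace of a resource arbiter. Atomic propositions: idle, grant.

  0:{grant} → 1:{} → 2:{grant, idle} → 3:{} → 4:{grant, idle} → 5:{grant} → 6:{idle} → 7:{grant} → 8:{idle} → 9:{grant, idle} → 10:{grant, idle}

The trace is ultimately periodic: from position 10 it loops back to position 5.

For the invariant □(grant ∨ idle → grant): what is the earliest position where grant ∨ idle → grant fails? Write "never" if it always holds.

6

Check grant ∨ idle → grant at each position in order: 0 ✓, 1 ✓, 2 ✓, 3 ✓, 4 ✓, 5 ✓.
At position 6 the labels are {idle}, so grant ∨ idle → grant is false there. This is the first violation.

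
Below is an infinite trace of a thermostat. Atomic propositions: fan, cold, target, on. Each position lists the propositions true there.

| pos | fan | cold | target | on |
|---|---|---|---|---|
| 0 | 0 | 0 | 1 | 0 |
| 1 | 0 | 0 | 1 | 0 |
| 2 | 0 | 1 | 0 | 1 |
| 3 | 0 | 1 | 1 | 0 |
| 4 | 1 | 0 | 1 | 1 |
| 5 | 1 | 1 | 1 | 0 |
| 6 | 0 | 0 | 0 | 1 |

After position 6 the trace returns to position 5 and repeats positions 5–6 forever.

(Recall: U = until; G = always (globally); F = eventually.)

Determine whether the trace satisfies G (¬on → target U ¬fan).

¬on → target U ¬fan holds at every position 0..6, and those are all positions ever visited, so G (¬on → target U ¬fan) holds.
Positions where ¬on holds: 0, 1, 3, 5.
Check target U ¬fan at each: 0→ok, 1→ok, 3→ok, 5→ok.

Satisfied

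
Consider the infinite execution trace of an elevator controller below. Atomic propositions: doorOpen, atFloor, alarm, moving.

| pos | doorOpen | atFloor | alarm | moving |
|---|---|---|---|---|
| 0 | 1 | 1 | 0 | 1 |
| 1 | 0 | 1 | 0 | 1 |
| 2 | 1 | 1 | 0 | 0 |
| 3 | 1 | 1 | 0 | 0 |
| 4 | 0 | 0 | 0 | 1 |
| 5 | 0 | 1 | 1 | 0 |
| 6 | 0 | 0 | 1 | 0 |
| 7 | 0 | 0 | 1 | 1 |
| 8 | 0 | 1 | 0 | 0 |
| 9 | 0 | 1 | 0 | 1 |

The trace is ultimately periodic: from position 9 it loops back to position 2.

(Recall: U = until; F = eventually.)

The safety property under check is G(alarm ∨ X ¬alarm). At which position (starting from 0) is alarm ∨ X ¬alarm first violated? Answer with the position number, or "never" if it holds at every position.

Check alarm ∨ X ¬alarm at each position in order: 0 ✓, 1 ✓, 2 ✓, 3 ✓.
At position 4 the labels are {moving} and the next position 5 has {alarm, atFloor}, so alarm ∨ X ¬alarm is false there. This is the first violation.

4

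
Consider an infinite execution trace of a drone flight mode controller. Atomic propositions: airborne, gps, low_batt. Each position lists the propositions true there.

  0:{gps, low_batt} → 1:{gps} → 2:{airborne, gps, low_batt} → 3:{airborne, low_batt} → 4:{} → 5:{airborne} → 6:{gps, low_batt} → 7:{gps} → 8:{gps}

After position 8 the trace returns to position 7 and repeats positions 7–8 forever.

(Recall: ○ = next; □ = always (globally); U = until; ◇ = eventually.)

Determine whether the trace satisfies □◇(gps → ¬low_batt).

Yes

◇(gps → ¬low_batt) holds at every position 0..8, and those are all positions ever visited, so □◇(gps → ¬low_batt) holds.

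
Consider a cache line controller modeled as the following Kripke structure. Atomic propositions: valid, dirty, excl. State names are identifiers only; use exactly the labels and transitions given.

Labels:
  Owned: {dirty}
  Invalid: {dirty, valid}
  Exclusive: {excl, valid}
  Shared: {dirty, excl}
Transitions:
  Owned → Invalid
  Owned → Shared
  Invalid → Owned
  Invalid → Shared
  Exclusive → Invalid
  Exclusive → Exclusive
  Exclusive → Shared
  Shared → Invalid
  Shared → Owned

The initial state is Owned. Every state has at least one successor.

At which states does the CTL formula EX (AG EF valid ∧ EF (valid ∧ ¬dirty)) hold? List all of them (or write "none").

States satisfying AG EF valid ∧ EF (valid ∧ ¬dirty): {Exclusive}.
States satisfying EX (AG EF valid ∧ EF (valid ∧ ¬dirty)): {Exclusive}.

{Exclusive}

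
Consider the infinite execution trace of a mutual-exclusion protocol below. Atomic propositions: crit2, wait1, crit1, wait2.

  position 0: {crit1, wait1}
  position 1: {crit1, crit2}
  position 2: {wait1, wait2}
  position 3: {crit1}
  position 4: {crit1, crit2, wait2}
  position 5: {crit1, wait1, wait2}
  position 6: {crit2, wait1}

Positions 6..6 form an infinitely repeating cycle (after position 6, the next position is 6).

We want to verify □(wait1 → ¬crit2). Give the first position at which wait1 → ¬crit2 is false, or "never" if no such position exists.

6

Check wait1 → ¬crit2 at each position in order: 0 ✓, 1 ✓, 2 ✓, 3 ✓, 4 ✓, 5 ✓.
At position 6 the labels are {crit2, wait1}, so wait1 → ¬crit2 is false there. This is the first violation.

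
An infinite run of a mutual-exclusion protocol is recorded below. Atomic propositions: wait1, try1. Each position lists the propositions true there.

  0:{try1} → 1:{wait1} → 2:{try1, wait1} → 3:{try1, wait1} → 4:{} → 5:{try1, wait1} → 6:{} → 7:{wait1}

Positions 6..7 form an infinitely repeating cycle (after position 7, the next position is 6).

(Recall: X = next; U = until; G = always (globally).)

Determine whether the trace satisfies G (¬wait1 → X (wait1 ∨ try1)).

Yes

¬wait1 → X (wait1 ∨ try1) holds at every position 0..7, and those are all positions ever visited, so G (¬wait1 → X (wait1 ∨ try1)) holds.
Positions where ¬wait1 holds: 0, 4, 6.
Check X (wait1 ∨ try1) at each: 0→ok, 4→ok, 6→ok.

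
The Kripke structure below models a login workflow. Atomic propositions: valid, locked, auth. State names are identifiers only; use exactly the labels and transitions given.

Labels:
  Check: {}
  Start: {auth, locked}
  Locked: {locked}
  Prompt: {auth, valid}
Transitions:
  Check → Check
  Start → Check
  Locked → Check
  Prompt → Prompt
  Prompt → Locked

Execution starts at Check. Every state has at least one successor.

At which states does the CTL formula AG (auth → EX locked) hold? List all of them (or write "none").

{Check, Locked, Prompt}

States satisfying auth → EX locked: {Check, Locked, Prompt}.
States satisfying AG (auth → EX locked): {Check, Locked, Prompt}.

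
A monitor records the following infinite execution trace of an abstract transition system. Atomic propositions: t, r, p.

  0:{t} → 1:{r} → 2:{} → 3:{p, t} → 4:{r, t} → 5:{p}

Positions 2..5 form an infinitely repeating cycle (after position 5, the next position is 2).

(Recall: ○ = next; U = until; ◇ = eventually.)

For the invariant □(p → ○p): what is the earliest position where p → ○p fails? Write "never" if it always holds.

Check p → ○p at each position in order: 0 ✓, 1 ✓, 2 ✓.
At position 3 the labels are {p, t} and the next position 4 has {r, t}, so p → ○p is false there. This is the first violation.

3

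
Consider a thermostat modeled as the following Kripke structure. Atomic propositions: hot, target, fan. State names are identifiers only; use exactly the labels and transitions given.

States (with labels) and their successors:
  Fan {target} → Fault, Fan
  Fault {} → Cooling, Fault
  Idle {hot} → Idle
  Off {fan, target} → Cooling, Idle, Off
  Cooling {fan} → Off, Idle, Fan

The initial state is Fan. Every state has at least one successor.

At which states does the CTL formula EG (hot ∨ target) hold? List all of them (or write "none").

States satisfying hot ∨ target: {Fan, Idle, Off}.
States satisfying EG (hot ∨ target): {Fan, Idle, Off}.

{Fan, Idle, Off}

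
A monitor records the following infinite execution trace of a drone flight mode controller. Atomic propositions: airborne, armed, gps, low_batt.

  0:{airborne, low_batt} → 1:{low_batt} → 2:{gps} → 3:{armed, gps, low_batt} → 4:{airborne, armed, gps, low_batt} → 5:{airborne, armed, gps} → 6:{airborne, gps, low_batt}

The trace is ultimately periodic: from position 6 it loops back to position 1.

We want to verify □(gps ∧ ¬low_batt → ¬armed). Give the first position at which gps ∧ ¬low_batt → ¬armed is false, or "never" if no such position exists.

Check gps ∧ ¬low_batt → ¬armed at each position in order: 0 ✓, 1 ✓, 2 ✓, 3 ✓, 4 ✓.
At position 5 the labels are {airborne, armed, gps}, so gps ∧ ¬low_batt → ¬armed is false there. This is the first violation.

5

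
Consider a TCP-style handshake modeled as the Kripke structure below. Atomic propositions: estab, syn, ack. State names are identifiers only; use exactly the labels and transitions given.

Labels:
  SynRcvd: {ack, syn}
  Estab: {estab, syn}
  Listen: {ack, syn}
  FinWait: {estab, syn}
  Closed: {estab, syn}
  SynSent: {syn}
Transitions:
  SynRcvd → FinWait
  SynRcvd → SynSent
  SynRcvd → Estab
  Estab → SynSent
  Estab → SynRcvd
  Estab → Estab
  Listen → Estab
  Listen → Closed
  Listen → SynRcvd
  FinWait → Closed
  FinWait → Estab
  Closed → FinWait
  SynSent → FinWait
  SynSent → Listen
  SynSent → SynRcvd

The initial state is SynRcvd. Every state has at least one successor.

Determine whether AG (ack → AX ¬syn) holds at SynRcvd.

States satisfying ack → AX ¬syn: {Estab, FinWait, Closed, SynSent}.
States satisfying AG (ack → AX ¬syn): ∅.
Listen is reachable from SynRcvd and violates ack → AX ¬syn, so AG fails at SynRcvd.
SynRcvd ∉ Sat(AG (ack → AX ¬syn)).

Does not hold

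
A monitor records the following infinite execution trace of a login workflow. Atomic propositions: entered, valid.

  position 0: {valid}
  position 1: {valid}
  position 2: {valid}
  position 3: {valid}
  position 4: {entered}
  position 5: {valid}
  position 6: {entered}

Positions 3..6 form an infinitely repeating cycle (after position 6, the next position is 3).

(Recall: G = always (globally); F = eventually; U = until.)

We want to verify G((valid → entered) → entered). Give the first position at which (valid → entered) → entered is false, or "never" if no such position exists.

never

(valid → entered) → entered holds at every position 0..6, and those are all the positions the trace ever visits, so the invariant G((valid → entered) → entered) is never violated.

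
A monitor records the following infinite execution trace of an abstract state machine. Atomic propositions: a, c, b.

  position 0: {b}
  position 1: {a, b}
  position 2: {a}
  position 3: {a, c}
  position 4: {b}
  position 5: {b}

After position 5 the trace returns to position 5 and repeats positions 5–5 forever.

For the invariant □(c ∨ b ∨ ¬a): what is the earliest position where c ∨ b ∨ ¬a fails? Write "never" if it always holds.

Check c ∨ b ∨ ¬a at each position in order: 0 ✓, 1 ✓.
At position 2 the labels are {a}, so c ∨ b ∨ ¬a is false there. This is the first violation.

2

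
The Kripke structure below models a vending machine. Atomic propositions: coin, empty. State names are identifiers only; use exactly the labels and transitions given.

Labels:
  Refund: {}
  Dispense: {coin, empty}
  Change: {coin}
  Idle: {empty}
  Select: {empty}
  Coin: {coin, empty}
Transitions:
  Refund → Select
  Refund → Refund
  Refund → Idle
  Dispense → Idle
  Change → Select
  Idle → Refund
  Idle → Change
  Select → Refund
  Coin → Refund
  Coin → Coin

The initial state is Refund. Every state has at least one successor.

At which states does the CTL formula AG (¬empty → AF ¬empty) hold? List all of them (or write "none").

{Refund, Dispense, Change, Idle, Select, Coin}

States satisfying ¬empty → AF ¬empty: {Refund, Dispense, Change, Idle, Select, Coin}.
States satisfying AG (¬empty → AF ¬empty): {Refund, Dispense, Change, Idle, Select, Coin}.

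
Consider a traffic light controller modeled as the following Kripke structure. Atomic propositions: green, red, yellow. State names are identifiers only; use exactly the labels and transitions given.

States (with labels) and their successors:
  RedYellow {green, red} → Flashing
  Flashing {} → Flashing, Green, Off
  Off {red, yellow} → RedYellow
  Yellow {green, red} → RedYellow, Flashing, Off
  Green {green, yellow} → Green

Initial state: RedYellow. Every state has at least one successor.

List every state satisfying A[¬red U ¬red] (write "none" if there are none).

States satisfying ¬red: {Flashing, Green}.
States satisfying A[¬red U ¬red]: {Flashing, Green}.

{Flashing, Green}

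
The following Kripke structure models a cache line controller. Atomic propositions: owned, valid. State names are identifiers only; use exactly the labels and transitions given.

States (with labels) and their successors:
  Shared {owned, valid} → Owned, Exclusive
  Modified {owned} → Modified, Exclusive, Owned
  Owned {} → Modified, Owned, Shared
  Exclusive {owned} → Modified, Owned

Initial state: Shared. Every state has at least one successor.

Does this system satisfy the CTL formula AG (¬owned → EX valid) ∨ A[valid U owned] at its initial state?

Holds

States satisfying ¬owned → EX valid: {Shared, Modified, Owned, Exclusive}.
States satisfying AG (¬owned → EX valid): {Shared, Modified, Owned, Exclusive}.
States satisfying valid: {Shared}.
States satisfying owned: {Shared, Modified, Exclusive}.
States satisfying A[valid U owned]: {Shared, Modified, Exclusive}.
States satisfying AG (¬owned → EX valid) ∨ A[valid U owned]: {Shared, Modified, Owned, Exclusive}.
Shared ∈ Sat(AG (¬owned → EX valid) ∨ A[valid U owned]).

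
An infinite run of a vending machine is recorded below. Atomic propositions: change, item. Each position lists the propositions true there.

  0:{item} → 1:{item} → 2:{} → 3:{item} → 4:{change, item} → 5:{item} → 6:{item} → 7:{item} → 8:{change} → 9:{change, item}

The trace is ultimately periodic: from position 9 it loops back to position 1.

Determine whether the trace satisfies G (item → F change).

item → F change holds at every position 0..9, and those are all positions ever visited, so G (item → F change) holds.
Positions where item holds: 0, 1, 3, 4, 5, 6, 7, 9.
Check F change at each: 0→ok, 1→ok, 3→ok, 4→ok, 5→ok, 6→ok, 7→ok, 9→ok.

Satisfied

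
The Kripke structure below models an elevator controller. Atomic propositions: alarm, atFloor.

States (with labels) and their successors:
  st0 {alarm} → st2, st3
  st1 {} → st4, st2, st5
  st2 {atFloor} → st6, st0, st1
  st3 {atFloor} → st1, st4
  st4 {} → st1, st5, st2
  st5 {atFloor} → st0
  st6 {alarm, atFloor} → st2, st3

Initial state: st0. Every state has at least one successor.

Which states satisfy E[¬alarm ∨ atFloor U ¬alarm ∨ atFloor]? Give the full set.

States satisfying ¬alarm ∨ atFloor: {st1, st2, st3, st4, st5, st6}.
States satisfying E[¬alarm ∨ atFloor U ¬alarm ∨ atFloor]: {st1, st2, st3, st4, st5, st6}.

{st1, st2, st3, st4, st5, st6}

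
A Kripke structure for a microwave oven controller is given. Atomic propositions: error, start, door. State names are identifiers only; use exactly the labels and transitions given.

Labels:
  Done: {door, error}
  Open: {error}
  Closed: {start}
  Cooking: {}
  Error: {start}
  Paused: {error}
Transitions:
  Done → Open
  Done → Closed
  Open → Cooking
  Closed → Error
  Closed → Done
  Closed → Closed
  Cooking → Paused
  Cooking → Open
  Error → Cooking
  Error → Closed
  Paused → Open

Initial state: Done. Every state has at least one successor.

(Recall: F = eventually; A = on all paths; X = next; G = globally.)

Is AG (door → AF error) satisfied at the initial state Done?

States satisfying door → AF error: {Done, Open, Closed, Cooking, Error, Paused}.
States satisfying AG (door → AF error): {Done, Open, Closed, Cooking, Error, Paused}.
Every state reachable from Done satisfies door → AF error.
Done ∈ Sat(AG (door → AF error)).

Yes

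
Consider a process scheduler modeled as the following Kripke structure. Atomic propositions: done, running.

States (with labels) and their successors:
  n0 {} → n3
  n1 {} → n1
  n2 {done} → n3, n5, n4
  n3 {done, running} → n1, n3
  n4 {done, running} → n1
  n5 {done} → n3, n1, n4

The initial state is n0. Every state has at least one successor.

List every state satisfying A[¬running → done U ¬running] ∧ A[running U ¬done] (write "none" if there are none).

{n0, n1, n4}

States satisfying ¬running → done: {n2, n3, n4, n5}.
States satisfying ¬running: {n0, n1, n2, n5}.
States satisfying A[¬running → done U ¬running]: {n0, n1, n2, n4, n5}.
States satisfying running: {n3, n4}.
States satisfying ¬done: {n0, n1}.
States satisfying A[running U ¬done]: {n0, n1, n4}.
States satisfying A[¬running → done U ¬running] ∧ A[running U ¬done]: {n0, n1, n4}.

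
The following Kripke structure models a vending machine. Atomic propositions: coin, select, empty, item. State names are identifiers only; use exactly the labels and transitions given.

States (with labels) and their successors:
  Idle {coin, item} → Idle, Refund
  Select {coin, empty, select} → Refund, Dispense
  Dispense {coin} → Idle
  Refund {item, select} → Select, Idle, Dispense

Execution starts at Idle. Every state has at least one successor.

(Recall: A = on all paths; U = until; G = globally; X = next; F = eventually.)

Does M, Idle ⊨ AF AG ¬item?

No

States satisfying AG ¬item: ∅.
States satisfying AF AG ¬item: ∅.
There is a path from Idle along which AG ¬item never holds.
Idle ∉ Sat(AF AG ¬item).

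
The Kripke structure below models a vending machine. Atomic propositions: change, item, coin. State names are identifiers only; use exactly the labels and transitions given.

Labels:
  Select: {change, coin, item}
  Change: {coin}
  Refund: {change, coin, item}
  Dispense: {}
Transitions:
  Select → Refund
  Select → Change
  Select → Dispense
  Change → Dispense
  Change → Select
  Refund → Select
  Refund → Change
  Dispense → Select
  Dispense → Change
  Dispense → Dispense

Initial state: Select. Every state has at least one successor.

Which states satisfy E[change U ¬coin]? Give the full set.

{Select, Refund, Dispense}

States satisfying change: {Select, Refund}.
States satisfying ¬coin: {Dispense}.
States satisfying E[change U ¬coin]: {Select, Refund, Dispense}.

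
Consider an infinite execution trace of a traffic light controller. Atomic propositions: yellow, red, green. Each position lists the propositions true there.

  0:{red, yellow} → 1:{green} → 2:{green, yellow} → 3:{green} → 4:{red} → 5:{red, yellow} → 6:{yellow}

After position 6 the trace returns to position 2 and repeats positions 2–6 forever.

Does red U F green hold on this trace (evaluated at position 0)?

Holds

Walking from position 0: F green first holds at position 0, and red holds at every earlier position along the way, so red U F green holds.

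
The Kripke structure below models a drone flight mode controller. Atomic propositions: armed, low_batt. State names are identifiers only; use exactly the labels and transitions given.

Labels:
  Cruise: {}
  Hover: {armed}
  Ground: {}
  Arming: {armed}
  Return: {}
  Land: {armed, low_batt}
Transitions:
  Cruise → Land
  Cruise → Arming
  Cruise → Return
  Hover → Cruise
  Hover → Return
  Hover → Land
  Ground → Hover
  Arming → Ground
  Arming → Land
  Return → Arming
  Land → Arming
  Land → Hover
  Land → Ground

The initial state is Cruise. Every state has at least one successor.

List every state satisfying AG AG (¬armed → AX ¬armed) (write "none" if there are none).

none

States satisfying AG (¬armed → AX ¬armed): ∅.
States satisfying AG AG (¬armed → AX ¬armed): ∅.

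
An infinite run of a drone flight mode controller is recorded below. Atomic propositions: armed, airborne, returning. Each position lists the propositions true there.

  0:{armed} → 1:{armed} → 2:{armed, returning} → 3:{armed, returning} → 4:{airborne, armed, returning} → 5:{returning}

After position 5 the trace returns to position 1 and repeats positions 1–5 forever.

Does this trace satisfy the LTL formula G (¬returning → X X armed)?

Yes

¬returning → X X armed holds at every position 0..5, and those are all positions ever visited, so G (¬returning → X X armed) holds.
Positions where ¬returning holds: 0, 1.
Check X X armed at each: 0→ok, 1→ok.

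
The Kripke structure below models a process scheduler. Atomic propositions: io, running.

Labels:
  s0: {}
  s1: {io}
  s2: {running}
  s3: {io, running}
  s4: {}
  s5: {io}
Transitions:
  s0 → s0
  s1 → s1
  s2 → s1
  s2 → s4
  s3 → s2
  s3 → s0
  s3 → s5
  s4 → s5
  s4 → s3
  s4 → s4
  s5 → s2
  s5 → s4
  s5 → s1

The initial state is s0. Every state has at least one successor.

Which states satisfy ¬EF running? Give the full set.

{s0, s1}

States satisfying running: {s2, s3}.
States satisfying EF running: {s2, s3, s4, s5}.
States satisfying ¬EF running: {s0, s1}.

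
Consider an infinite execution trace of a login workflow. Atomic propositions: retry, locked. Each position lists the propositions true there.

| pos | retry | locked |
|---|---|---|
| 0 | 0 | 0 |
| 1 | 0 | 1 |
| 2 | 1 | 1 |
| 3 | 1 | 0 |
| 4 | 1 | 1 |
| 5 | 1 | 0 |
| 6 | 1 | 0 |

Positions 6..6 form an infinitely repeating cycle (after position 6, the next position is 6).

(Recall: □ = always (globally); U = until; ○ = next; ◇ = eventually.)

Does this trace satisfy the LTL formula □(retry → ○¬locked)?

retry → ○¬locked must hold at every position from 0 onward. It fails at position 3, so □(retry → ○¬locked) is false.
Positions where retry holds: 2, 3, 4, 5, 6.
Check ○¬locked at each: 2→ok, 3→fails, 4→ok, 5→ok, 6→ok.

Does not hold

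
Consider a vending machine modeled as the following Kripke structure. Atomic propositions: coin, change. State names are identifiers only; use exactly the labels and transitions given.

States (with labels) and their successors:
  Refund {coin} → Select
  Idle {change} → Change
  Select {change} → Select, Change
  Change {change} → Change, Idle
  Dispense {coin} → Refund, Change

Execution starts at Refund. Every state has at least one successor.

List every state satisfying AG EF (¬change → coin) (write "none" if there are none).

States satisfying EF (¬change → coin): {Refund, Idle, Select, Change, Dispense}.
States satisfying AG EF (¬change → coin): {Refund, Idle, Select, Change, Dispense}.

{Refund, Idle, Select, Change, Dispense}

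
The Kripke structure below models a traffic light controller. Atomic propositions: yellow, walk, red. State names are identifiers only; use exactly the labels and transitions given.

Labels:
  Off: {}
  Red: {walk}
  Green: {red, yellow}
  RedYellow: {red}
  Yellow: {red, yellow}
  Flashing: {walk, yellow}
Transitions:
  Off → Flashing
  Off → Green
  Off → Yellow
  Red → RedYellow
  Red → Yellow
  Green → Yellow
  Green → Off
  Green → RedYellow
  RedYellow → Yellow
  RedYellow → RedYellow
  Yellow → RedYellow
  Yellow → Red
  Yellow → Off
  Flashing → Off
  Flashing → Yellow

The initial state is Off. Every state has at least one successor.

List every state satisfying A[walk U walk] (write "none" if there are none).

{Red, Flashing}

States satisfying walk: {Red, Flashing}.
States satisfying A[walk U walk]: {Red, Flashing}.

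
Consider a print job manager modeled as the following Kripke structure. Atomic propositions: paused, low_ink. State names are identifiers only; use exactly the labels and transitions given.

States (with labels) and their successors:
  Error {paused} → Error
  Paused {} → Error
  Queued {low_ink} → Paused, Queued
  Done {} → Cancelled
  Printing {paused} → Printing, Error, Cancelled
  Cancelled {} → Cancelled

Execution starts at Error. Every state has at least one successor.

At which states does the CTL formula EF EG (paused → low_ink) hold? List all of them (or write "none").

{Queued, Done, Printing, Cancelled}

States satisfying EG (paused → low_ink): {Queued, Done, Cancelled}.
States satisfying EF EG (paused → low_ink): {Queued, Done, Printing, Cancelled}.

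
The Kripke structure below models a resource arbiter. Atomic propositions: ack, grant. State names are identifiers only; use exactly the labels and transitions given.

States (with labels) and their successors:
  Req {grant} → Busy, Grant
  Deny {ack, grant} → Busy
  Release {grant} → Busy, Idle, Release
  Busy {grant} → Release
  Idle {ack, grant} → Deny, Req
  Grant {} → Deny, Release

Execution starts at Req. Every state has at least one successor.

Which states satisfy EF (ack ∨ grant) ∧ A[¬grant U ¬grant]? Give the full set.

States satisfying ack ∨ grant: {Req, Deny, Release, Busy, Idle}.
States satisfying EF (ack ∨ grant): {Req, Deny, Release, Busy, Idle, Grant}.
States satisfying ¬grant: {Grant}.
States satisfying A[¬grant U ¬grant]: {Grant}.
States satisfying EF (ack ∨ grant) ∧ A[¬grant U ¬grant]: {Grant}.

{Grant}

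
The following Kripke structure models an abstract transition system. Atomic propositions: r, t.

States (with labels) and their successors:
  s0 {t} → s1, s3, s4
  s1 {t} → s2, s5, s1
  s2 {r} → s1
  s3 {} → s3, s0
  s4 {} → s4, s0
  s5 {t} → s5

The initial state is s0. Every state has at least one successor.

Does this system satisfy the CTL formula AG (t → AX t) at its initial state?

Violated

States satisfying t → AX t: {s2, s3, s4, s5}.
States satisfying AG (t → AX t): {s5}.
s0 is reachable from s0 and violates t → AX t, so AG fails at s0.
s0 ∉ Sat(AG (t → AX t)).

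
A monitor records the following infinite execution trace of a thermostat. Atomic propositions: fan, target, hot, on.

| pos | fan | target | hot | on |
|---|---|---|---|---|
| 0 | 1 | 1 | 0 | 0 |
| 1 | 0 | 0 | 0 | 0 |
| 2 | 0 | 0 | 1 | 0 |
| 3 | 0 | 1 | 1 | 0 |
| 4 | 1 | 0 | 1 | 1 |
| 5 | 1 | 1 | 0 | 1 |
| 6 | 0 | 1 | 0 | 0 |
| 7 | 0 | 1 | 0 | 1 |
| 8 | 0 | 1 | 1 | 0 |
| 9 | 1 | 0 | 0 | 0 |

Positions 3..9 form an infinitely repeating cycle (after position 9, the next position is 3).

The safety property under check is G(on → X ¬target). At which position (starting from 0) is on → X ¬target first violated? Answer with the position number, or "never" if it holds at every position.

Check on → X ¬target at each position in order: 0 ✓, 1 ✓, 2 ✓, 3 ✓.
At position 4 the labels are {fan, hot, on} and the next position 5 has {fan, on, target}, so on → X ¬target is false there. This is the first violation.

4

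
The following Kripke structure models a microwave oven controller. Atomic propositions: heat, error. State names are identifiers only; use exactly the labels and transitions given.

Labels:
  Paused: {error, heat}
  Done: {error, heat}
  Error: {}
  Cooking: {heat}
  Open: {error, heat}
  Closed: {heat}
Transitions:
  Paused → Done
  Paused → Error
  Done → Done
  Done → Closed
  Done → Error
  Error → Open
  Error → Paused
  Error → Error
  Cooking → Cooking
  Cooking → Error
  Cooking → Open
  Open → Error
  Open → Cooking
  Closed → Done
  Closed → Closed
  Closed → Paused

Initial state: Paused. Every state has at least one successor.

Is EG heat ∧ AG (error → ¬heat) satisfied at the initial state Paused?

States satisfying heat: {Paused, Done, Cooking, Open, Closed}.
States satisfying EG heat: {Paused, Done, Cooking, Open, Closed}.
States satisfying error → ¬heat: {Error, Cooking, Closed}.
States satisfying AG (error → ¬heat): ∅.
States satisfying EG heat ∧ AG (error → ¬heat): ∅.
Paused ∉ Sat(EG heat ∧ AG (error → ¬heat)).

Does not hold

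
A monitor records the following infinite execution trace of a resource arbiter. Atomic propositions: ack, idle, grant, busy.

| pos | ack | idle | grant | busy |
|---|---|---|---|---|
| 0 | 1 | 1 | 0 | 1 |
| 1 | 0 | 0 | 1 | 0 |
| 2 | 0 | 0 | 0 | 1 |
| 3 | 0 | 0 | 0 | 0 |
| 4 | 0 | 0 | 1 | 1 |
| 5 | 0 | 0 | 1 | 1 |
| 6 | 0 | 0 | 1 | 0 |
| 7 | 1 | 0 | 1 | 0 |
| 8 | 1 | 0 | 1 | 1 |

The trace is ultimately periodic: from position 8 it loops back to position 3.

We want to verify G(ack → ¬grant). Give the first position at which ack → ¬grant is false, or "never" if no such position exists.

Check ack → ¬grant at each position in order: 0 ✓, 1 ✓, 2 ✓, 3 ✓, 4 ✓, 5 ✓, 6 ✓.
At position 7 the labels are {ack, grant}, so ack → ¬grant is false there. This is the first violation.

7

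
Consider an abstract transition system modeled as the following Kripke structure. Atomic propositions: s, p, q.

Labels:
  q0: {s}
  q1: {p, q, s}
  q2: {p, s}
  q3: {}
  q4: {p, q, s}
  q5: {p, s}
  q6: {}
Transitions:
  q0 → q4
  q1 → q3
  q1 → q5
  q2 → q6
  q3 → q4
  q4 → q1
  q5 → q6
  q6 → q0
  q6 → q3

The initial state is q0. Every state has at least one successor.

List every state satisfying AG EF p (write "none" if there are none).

{q0, q1, q2, q3, q4, q5, q6}

States satisfying EF p: {q0, q1, q2, q3, q4, q5, q6}.
States satisfying AG EF p: {q0, q1, q2, q3, q4, q5, q6}.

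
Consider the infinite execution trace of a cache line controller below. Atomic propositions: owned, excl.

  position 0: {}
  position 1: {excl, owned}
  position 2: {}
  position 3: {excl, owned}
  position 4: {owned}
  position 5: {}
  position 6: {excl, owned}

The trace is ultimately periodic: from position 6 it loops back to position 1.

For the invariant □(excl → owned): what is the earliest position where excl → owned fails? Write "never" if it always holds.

never

excl → owned holds at every position 0..6, and those are all the positions the trace ever visits, so the invariant □(excl → owned) is never violated.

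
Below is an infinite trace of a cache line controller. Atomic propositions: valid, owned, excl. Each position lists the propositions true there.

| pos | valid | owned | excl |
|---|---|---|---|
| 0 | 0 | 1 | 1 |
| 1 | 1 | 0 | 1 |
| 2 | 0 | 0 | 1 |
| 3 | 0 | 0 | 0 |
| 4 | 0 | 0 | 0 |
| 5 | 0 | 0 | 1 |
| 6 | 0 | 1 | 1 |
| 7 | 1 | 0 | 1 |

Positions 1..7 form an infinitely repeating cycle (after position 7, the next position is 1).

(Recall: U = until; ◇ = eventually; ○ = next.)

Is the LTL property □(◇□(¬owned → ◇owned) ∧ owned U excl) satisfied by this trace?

◇□(¬owned → ◇owned) ∧ owned U excl must hold at every position from 0 onward. It fails at position 3, so □(◇□(¬owned → ◇owned) ∧ owned U excl) is false.

Does not hold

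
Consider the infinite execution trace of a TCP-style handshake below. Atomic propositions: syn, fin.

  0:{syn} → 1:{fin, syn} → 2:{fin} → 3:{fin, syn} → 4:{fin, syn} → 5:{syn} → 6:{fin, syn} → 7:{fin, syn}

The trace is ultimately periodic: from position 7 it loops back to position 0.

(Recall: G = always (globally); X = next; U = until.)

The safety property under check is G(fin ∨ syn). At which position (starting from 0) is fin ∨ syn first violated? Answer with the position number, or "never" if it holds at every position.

fin ∨ syn holds at every position 0..7, and those are all the positions the trace ever visits, so the invariant G(fin ∨ syn) is never violated.

never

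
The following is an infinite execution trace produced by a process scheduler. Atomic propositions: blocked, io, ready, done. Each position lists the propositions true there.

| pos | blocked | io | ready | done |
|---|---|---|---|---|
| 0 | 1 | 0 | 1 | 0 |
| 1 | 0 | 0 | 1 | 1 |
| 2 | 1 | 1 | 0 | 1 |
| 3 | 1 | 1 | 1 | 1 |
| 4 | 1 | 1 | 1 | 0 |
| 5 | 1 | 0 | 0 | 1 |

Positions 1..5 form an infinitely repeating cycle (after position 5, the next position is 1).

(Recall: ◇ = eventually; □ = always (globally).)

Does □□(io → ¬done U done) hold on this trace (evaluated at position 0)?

Yes

□(io → ¬done U done) holds at every position 0..5, and those are all positions ever visited, so □□(io → ¬done U done) holds.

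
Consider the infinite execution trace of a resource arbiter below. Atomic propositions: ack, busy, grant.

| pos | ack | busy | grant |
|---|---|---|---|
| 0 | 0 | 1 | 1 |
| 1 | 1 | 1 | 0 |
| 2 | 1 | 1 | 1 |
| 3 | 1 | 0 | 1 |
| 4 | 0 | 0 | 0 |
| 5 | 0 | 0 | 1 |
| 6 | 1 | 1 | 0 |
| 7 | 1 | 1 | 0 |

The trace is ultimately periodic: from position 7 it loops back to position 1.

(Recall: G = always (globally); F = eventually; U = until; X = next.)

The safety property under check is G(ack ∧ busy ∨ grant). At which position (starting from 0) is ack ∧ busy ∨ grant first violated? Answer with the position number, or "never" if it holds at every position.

4

Check ack ∧ busy ∨ grant at each position in order: 0 ✓, 1 ✓, 2 ✓, 3 ✓.
At position 4 the labels are {}, so ack ∧ busy ∨ grant is false there. This is the first violation.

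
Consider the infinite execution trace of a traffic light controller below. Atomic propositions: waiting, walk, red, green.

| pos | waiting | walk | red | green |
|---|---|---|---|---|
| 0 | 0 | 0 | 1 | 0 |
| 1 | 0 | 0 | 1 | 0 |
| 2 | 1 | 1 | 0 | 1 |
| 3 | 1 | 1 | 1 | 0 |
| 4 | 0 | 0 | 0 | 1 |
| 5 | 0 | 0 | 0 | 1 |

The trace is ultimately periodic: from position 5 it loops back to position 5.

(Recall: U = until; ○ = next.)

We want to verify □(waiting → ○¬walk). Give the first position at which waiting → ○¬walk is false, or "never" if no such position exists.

2

Check waiting → ○¬walk at each position in order: 0 ✓, 1 ✓.
At position 2 the labels are {green, waiting, walk} and the next position 3 has {red, waiting, walk}, so waiting → ○¬walk is false there. This is the first violation.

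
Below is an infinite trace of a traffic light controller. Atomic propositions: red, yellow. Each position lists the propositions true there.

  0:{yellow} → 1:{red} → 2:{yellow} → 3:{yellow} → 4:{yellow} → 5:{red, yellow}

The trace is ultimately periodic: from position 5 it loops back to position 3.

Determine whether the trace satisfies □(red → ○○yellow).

red → ○○yellow holds at every position 0..5, and those are all positions ever visited, so □(red → ○○yellow) holds.
Positions where red holds: 1, 5.
Check ○○yellow at each: 1→ok, 5→ok.

Holds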